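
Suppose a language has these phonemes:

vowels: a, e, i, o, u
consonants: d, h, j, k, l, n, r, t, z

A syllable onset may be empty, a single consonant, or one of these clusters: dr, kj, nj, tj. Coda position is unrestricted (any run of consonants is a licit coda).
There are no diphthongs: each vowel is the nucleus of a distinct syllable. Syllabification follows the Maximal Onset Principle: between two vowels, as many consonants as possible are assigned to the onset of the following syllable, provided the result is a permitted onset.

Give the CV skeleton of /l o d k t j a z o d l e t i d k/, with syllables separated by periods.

CVCC.CCV.CVC.CV.CVCC

Vowels present: o, a, o, e, i; each is a nucleus, giving 5 syllables.
Between /o/ (V1) and /a/ (V2): /dktj/ splits as /dk/ + /tj/ (/tj/ is the longest suffix that is a licit onset).
Between /a/ (V2) and /o/ (V3): /z/ is a single consonant, so it becomes the next onset.
Between /o/ (V3) and /e/ (V4): /dl/ splits as /d/ + /l/ (/l/ is the longest suffix that is a licit onset).
Between /e/ (V4) and /i/ (V5): /t/ is a single consonant, so it becomes the next onset.
So the parse is lodk.tja.zod.le.tidk.
Mapping each syllable to C/V: /lodk/ → CVCC, /tja/ → CCV, /zod/ → CVC, /le/ → CV, /tidk/ → CVCC.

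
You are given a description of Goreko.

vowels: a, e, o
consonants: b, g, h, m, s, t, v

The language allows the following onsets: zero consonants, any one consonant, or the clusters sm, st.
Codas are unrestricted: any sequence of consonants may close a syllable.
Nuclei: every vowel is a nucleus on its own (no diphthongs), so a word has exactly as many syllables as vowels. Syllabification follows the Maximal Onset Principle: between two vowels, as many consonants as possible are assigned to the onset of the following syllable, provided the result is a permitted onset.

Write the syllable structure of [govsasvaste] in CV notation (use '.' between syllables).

Vowels present: o, a, a, e; each is a nucleus, giving 4 syllables.
/o…a/ gap (V1→V2): /vs/ — longest licit onset from the right is /s/, leaving /v/ as coda.
/a…a/ gap (V2→V3): cluster /sv/ — the longest permitted-onset suffix is /v/; onset = /v/, preceding coda = /s/.
/a…e/ gap (V3→V4): /st/ — entire cluster is a permitted onset → onset /st/, coda ∅.
Result: gov.sas.va.ste.
Mapping each syllable to C/V: /gov/ → CVC, /sas/ → CVC, /va/ → CV, /ste/ → CCV.

CVC.CVC.CV.CCV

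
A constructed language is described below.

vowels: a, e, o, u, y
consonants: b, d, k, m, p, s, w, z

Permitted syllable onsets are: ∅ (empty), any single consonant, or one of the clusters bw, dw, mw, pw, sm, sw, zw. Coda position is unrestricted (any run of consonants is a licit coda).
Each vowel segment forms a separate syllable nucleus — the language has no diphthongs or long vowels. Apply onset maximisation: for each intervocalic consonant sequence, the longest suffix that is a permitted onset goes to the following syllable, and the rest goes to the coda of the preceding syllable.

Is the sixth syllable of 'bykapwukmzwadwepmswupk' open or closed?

The vowels are y, a, u, a, e, u — 6 nuclei, so 6 syllables.
/y…a/ gap (V1→V2): /k/ is a single consonant, so it becomes the next onset.
/a…u/ gap (V2→V3): /pw/ — entire cluster is a permitted onset → onset /pw/, coda ∅.
/u…a/ gap (V3→V4): /kmzw/; trying suffixes from longest down, /zw/ is the first permitted one, so coda /km/ | onset /zw/.
/a…e/ gap (V4→V5): cluster /dw/ — /dw/ is itself a permitted onset, so the whole cluster goes right; preceding coda = ∅.
/e…u/ gap (V5→V6): cluster /pmsw/ — the longest permitted-onset suffix is /sw/; onset = /sw/, preceding coda = /pm/.
Putting it together: by.ka.pwukm.zwa.dwepm.swupk.
Syllable 6 is /swupk/ with coda /pk/, so it is closed.

closed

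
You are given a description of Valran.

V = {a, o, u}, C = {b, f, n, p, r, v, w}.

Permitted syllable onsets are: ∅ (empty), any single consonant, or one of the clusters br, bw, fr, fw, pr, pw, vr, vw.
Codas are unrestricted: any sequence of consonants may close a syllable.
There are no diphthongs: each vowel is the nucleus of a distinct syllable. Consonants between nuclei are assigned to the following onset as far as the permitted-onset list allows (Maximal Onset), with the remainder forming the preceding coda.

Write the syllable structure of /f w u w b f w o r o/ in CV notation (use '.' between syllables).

CCVCC.CCV.CV

Nuclei (vowels): u, o, o → 3 syllables.
Between /u/ (V1) and /o/ (V2): cluster /wbfw/ — the longest permitted-onset suffix is /fw/; onset = /fw/, preceding coda = /wb/.
Between /o/ (V2) and /o/ (V3): /r/ → onset of the next syllable (single consonants are always licit onsets).
Putting it together: fwuwb.fwo.ro.
Mapping each syllable to C/V: /fwuwb/ → CCVCC, /fwo/ → CCV, /ro/ → CV.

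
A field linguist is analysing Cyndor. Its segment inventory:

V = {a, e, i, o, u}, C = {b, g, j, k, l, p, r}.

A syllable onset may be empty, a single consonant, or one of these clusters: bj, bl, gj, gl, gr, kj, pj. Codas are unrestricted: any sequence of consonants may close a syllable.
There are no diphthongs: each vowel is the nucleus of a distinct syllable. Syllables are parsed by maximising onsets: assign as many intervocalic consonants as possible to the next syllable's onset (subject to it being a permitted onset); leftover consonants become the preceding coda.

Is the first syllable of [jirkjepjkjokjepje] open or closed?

Nuclei (vowels): i, e, o, e, e → 5 syllables.
Between /i/ (V1) and /e/ (V2): /rkj/; trying suffixes from longest down, /kj/ is the first permitted one, so coda /r/ | onset /kj/.
Between /e/ (V2) and /o/ (V3): /pjkj/; trying suffixes from longest down, /kj/ is the first permitted one, so coda /pj/ | onset /kj/.
Between /o/ (V3) and /e/ (V4): /kj/ is a licit onset in full, so it all attaches to the next syllable.
Between /e/ (V4) and /e/ (V5): /pj/ is a licit onset in full, so it all attaches to the next syllable.
Syllabification: jir.kjepj.kjo.kje.pje.
Syllable 1 is /jir/ with coda /r/, so it is closed.

closed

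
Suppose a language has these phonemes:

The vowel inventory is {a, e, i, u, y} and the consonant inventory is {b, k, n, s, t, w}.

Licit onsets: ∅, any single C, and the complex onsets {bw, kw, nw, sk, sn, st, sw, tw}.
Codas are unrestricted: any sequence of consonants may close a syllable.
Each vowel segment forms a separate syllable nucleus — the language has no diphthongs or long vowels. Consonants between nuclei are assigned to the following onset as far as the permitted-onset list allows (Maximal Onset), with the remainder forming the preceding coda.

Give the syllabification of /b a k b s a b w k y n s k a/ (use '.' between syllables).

bakb.sabw.kyn.ska

Nuclei (vowels): a, a, y, a → 4 syllables.
V1 /a/ – V2 /a/: /kbs/; trying suffixes from longest down, /s/ is the first permitted one, so coda /kb/ | onset /s/.
V2 /a/ – V3 /y/: /bwk/ splits as /bw/ + /k/ (/k/ is the longest suffix that is a licit onset).
V3 /y/ – V4 /a/: /nsk/; trying suffixes from longest down, /sk/ is the first permitted one, so coda /n/ | onset /sk/.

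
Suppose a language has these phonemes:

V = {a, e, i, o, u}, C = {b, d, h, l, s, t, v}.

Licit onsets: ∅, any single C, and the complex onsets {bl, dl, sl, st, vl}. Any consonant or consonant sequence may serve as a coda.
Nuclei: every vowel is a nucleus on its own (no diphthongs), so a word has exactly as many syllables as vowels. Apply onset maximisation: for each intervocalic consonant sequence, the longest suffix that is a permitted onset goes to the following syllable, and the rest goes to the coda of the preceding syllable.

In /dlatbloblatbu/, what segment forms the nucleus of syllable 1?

a

Vowels present: a, o, a, u; each is a nucleus, giving 4 syllables.
The first nucleus (vowel 1 from the left) is /a/.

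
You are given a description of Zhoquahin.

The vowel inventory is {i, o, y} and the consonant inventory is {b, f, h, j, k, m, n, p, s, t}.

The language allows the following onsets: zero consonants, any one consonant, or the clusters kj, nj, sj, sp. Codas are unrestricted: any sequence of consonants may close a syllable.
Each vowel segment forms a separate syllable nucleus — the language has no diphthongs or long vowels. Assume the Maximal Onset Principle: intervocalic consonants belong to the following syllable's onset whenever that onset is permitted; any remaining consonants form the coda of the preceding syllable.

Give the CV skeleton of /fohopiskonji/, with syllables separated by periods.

CV.CV.CVC.CV.CCV

Nuclei (vowels): o, o, i, o, i → 5 syllables.
Between /o/ (V1) and /o/ (V2): /h/ is a single consonant, so it becomes the next onset.
Between /o/ (V2) and /i/ (V3): /p/ → onset of the next syllable (single consonants are always licit onsets).
Between /i/ (V3) and /o/ (V4): /sk/ splits as /s/ + /k/ (/k/ is the longest suffix that is a licit onset).
Between /o/ (V4) and /i/ (V5): /nj/ is a licit onset in full, so it all attaches to the next syllable.
Result: fo.ho.pis.ko.nji.
Mapping each syllable to C/V: /fo/ → CV, /ho/ → CV, /pis/ → CVC, /ko/ → CV, /nji/ → CCV.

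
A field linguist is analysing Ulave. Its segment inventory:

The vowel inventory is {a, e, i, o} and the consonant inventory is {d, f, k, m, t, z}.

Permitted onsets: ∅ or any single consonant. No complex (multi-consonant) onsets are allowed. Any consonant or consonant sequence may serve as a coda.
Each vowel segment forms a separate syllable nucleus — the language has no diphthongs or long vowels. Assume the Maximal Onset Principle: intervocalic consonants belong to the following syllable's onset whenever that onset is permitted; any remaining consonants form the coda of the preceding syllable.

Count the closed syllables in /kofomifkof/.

2

Vowels present: o, o, i, o; each is a nucleus, giving 4 syllables.
σ1/σ2 boundary: just /f/ — single C goes to the following onset.
σ2/σ3 boundary: /m/ is a single consonant, so it becomes the next onset.
σ3/σ4 boundary: cluster /fk/ — the longest permitted-onset suffix is /k/; onset = /k/, preceding coda = /f/.
So the parse is ko.fo.mif.kof.
Classifying each syllable: /ko/ (open), /fo/ (open), /mif/ (closed), /kof/ (closed).
Closed syllables: 2.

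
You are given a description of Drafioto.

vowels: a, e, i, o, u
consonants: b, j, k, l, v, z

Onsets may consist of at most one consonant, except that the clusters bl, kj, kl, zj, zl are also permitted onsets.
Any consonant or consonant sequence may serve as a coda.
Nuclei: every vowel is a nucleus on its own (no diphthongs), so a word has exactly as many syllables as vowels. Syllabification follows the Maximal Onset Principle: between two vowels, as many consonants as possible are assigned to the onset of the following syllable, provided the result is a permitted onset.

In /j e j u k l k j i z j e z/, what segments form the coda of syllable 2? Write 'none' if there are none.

kl

Vowels present: e, u, i, e; each is a nucleus, giving 4 syllables.
σ1/σ2 boundary: just /j/ — single C goes to the following onset.
σ2/σ3 boundary: /klkj/ splits as /kl/ + /kj/ (/kj/ is the longest suffix that is a licit onset).
σ3/σ4 boundary: /zj/ is a licit onset in full, so it all attaches to the next syllable.
Putting it together: je.jukl.kji.zjez.
Syllable 2 is /jukl/: onset /j/, nucleus /u/, coda /kl/.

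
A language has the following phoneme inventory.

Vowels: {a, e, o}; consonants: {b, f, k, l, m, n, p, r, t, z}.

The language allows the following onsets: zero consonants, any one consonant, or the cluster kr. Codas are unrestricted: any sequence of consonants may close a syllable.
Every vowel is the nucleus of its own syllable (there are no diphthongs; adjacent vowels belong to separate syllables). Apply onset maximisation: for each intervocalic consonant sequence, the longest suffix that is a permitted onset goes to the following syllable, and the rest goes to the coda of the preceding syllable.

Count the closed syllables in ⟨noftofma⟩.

Vowels present: o, o, a; each is a nucleus, giving 3 syllables.
σ1/σ2 boundary: /ft/ — longest licit onset from the right is /t/, leaving /f/ as coda.
σ2/σ3 boundary: /fm/; trying suffixes from longest down, /m/ is the first permitted one, so coda /f/ | onset /m/.
Syllabification: nof.tof.ma.
Classifying each syllable: /nof/ (closed), /tof/ (closed), /ma/ (open).
Closed syllables: 2.

2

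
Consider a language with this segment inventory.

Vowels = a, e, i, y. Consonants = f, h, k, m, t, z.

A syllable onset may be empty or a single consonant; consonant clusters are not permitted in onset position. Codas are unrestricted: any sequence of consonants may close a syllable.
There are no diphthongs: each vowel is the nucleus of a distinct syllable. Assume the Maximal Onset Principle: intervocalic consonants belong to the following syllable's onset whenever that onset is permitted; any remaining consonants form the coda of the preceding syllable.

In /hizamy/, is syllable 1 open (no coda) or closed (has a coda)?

Vowels present: i, a, y; each is a nucleus, giving 3 syllables.
Between /i/ (V1) and /a/ (V2): /z/ is a single consonant, so it becomes the next onset.
Between /a/ (V2) and /y/ (V3): /m/ is a single consonant, so it becomes the next onset.
So the parse is hi.za.my.
Syllable 1 is /hi/; it ends in its nucleus with no coda, so it is open.

open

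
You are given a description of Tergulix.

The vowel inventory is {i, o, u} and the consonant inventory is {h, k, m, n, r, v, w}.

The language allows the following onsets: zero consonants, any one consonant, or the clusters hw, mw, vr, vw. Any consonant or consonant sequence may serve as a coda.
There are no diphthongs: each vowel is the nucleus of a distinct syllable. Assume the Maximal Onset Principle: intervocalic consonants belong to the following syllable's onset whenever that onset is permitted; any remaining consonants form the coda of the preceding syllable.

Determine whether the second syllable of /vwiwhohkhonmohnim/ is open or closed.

closed

The vowels are i, o, o, o, i — 5 nuclei, so 5 syllables.
Between /i/ (V1) and /o/ (V2): /wh/ — longest licit onset from the right is /h/, leaving /w/ as coda.
Between /o/ (V2) and /o/ (V3): cluster /hkh/ — the longest permitted-onset suffix is /h/; onset = /h/, preceding coda = /hk/.
Between /o/ (V3) and /o/ (V4): /nm/; trying suffixes from longest down, /m/ is the first permitted one, so coda /n/ | onset /m/.
Between /o/ (V4) and /i/ (V5): /hn/; trying suffixes from longest down, /n/ is the first permitted one, so coda /h/ | onset /n/.
So the parse is vwiw.hohk.hon.moh.nim.
Syllable 2 is /hohk/ with coda /hk/, so it is closed.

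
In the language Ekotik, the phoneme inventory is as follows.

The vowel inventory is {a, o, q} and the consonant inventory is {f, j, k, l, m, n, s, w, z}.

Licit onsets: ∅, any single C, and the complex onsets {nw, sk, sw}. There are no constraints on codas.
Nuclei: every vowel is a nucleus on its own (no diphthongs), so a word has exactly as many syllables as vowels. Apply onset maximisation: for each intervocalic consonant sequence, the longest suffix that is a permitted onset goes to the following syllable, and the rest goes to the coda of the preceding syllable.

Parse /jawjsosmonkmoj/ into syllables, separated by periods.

jawj.sos.monk.moj

Vowels present: a, o, o, o; each is a nucleus, giving 4 syllables.
/a…o/ gap (V1→V2): /wjs/ — longest licit onset from the right is /s/, leaving /wj/ as coda.
/o…o/ gap (V2→V3): /sm/ — longest licit onset from the right is /m/, leaving /s/ as coda.
/o…o/ gap (V3→V4): cluster /nkm/ — the longest permitted-onset suffix is /m/; onset = /m/, preceding coda = /nk/.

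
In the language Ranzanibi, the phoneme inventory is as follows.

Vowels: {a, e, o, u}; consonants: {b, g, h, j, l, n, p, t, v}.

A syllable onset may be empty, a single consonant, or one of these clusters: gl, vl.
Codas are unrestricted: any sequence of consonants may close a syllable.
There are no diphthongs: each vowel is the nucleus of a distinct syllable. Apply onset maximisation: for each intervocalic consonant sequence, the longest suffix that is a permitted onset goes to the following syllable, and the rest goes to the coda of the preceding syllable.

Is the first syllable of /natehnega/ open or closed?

Vowels present: a, e, e, a; each is a nucleus, giving 4 syllables.
Between /a/ (V1) and /e/ (V2): /t/ → onset of the next syllable (single consonants are always licit onsets).
Between /e/ (V2) and /e/ (V3): /hn/; trying suffixes from longest down, /n/ is the first permitted one, so coda /h/ | onset /n/.
Between /e/ (V3) and /a/ (V4): /g/ → onset of the next syllable (single consonants are always licit onsets).
Putting it together: na.teh.ne.ga.
Syllable 1 is /na/; it ends in its nucleus with no coda, so it is open.

open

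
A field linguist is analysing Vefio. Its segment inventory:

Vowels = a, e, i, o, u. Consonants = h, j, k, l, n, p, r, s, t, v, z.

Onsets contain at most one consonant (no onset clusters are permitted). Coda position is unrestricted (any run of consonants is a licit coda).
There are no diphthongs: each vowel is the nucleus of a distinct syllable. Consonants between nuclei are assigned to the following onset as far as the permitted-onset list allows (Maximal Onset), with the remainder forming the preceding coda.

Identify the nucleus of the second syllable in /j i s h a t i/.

a

Vowels present: i, a, i; each is a nucleus, giving 3 syllables.
The second nucleus (vowel 2 from the left) is /a/.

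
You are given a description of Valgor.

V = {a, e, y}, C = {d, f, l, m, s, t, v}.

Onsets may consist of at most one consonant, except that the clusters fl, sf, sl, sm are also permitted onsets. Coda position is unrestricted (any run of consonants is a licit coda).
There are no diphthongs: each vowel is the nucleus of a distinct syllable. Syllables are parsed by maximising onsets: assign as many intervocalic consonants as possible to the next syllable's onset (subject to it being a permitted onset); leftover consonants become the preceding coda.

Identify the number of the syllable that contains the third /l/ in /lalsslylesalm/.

Vowels present: a, y, e, a; each is a nucleus, giving 4 syllables.
Between /a/ (V1) and /y/ (V2): /lssl/ splits as /ls/ + /sl/ (/sl/ is the longest suffix that is a licit onset).
Between /y/ (V2) and /e/ (V3): just /l/ — single C goes to the following onset.
Between /e/ (V3) and /a/ (V4): /s/ → onset of the next syllable (single consonants are always licit onsets).
Result: lals.sly.le.salm.
The third /l/ is in the onset of syllable 2 (/sly/).

2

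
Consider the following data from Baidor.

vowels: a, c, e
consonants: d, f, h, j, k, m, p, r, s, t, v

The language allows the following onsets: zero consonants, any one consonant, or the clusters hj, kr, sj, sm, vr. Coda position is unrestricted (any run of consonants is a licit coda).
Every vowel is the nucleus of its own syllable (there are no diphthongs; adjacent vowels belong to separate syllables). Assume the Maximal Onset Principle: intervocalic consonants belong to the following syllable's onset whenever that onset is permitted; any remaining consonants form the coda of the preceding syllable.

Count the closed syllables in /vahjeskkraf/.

2

Nuclei (vowels): a, e, a → 3 syllables.
V1 /a/ – V2 /e/: cluster /hj/ — /hj/ is itself a permitted onset, so the whole cluster goes right; preceding coda = ∅.
V2 /e/ – V3 /a/: /skkr/; trying suffixes from longest down, /kr/ is the first permitted one, so coda /sk/ | onset /kr/.
Result: va.hjesk.kraf.
Classifying each syllable: /va/ (open), /hjesk/ (closed), /kraf/ (closed).
Closed syllables: 2.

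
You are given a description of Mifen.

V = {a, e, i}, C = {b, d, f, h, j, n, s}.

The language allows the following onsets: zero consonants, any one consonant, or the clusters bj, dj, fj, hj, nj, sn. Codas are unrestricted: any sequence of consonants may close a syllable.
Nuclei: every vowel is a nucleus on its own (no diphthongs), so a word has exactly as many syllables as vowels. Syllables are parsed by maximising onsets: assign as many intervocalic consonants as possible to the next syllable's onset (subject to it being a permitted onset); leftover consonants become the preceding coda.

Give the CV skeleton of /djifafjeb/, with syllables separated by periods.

Nuclei (vowels): i, a, e → 3 syllables.
/i…a/ gap (V1→V2): /f/ is a single consonant, so it becomes the next onset.
/a…e/ gap (V2→V3): /fj/ is a licit onset in full, so it all attaches to the next syllable.
Syllabification: dji.fa.fjeb.
Mapping each syllable to C/V: /dji/ → CCV, /fa/ → CV, /fjeb/ → CCVC.

CCV.CV.CCVC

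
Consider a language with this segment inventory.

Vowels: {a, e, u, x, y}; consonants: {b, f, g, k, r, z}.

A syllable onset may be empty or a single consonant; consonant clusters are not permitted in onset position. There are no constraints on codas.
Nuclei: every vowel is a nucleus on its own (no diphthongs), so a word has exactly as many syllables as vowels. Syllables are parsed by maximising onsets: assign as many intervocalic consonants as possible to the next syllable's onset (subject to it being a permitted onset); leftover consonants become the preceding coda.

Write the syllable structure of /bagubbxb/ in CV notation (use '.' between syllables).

CV.CVC.CVC

The vowels are a, u, x — 3 nuclei, so 3 syllables.
/a…u/ gap (V1→V2): just /g/ — single C goes to the following onset.
/u…x/ gap (V2→V3): /bb/; trying suffixes from longest down, /b/ is the first permitted one, so coda /b/ | onset /b/.
So the parse is ba.gub.bxb.
Mapping each syllable to C/V: /ba/ → CV, /gub/ → CVC, /bxb/ → CVC.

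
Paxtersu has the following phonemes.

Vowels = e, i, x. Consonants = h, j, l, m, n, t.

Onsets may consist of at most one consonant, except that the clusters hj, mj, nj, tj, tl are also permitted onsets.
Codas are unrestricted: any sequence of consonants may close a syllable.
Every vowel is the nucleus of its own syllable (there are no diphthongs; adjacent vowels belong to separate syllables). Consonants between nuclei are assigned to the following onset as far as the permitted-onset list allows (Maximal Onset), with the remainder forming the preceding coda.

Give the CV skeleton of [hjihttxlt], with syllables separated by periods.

Nuclei (vowels): i, x → 2 syllables.
/i…x/ gap (V1→V2): /htt/ splits as /ht/ + /t/ (/t/ is the longest suffix that is a licit onset).
Result: hjiht.txlt.
Mapping each syllable to C/V: /hjiht/ → CCVCC, /txlt/ → CVCC.

CCVCC.CVCC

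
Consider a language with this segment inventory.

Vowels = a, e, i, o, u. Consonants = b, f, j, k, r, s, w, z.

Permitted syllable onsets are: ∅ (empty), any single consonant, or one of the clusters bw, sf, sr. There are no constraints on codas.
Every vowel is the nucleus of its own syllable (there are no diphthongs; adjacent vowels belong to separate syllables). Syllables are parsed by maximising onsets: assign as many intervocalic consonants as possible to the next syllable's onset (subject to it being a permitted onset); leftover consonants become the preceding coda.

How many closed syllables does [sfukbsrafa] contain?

Nuclei (vowels): u, a, a → 3 syllables.
/u…a/ gap (V1→V2): cluster /kbsr/ — the longest permitted-onset suffix is /sr/; onset = /sr/, preceding coda = /kb/.
/a…a/ gap (V2→V3): /f/ is a single consonant, so it becomes the next onset.
Putting it together: sfukb.sra.fa.
Classifying each syllable: /sfukb/ (closed), /sra/ (open), /fa/ (open).
Closed syllables: 1.

1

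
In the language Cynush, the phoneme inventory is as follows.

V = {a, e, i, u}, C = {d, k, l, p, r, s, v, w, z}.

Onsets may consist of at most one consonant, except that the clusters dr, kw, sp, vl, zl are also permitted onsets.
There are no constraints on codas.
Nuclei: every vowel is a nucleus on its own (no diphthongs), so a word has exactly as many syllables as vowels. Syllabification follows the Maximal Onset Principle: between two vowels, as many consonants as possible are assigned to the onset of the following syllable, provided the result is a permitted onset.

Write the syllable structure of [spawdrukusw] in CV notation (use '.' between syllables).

Vowels present: a, u, u; each is a nucleus, giving 3 syllables.
/a…u/ gap (V1→V2): /wdr/ splits as /w/ + /dr/ (/dr/ is the longest suffix that is a licit onset).
/u…u/ gap (V2→V3): just /k/ — single C goes to the following onset.
Result: spaw.dru.kusw.
Mapping each syllable to C/V: /spaw/ → CCVC, /dru/ → CCV, /kusw/ → CVCC.

CCVC.CCV.CVCC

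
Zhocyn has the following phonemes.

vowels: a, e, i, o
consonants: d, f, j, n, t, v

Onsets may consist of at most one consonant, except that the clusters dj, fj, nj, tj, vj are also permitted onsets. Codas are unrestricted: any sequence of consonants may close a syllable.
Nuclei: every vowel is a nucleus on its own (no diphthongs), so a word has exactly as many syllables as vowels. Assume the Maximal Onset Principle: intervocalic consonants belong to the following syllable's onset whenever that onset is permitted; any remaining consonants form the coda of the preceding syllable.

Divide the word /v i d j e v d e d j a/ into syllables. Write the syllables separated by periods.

vi.djev.de.dja

The vowels are i, e, e, a — 4 nuclei, so 4 syllables.
σ1/σ2 boundary: cluster /dj/ — /dj/ is itself a permitted onset, so the whole cluster goes right; preceding coda = ∅.
σ2/σ3 boundary: /vd/ splits as /v/ + /d/ (/d/ is the longest suffix that is a licit onset).
σ3/σ4 boundary: /dj/ — entire cluster is a permitted onset → onset /dj/, coda ∅.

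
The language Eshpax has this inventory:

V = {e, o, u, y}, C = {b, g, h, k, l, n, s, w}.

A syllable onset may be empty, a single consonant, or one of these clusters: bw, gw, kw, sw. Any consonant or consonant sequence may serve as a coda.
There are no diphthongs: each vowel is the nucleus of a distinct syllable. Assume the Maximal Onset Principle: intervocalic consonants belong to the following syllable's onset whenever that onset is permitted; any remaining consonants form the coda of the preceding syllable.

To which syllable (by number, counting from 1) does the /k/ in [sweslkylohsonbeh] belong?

2

Nuclei (vowels): e, y, o, o, e → 5 syllables.
V1 /e/ – V2 /y/: /slk/ splits as /sl/ + /k/ (/k/ is the longest suffix that is a licit onset).
V2 /y/ – V3 /o/: just /l/ — single C goes to the following onset.
V3 /o/ – V4 /o/: /hs/; trying suffixes from longest down, /s/ is the first permitted one, so coda /h/ | onset /s/.
V4 /o/ – V5 /e/: /nb/ — longest licit onset from the right is /b/, leaving /n/ as coda.
Putting it together: swesl.ky.loh.son.beh.
The /k/ is in the onset of syllable 2 (/ky/).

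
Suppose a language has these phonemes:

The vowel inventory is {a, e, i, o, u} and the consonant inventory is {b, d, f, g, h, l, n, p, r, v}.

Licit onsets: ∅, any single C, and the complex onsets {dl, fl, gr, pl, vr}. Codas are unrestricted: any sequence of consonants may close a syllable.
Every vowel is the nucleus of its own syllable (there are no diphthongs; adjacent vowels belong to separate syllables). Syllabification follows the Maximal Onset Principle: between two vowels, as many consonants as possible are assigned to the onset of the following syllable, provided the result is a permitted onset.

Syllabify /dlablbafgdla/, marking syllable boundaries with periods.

Nuclei (vowels): a, a, a → 3 syllables.
Between /a/ (V1) and /a/ (V2): /blb/ splits as /bl/ + /b/ (/b/ is the longest suffix that is a licit onset).
Between /a/ (V2) and /a/ (V3): /fgdl/ splits as /fg/ + /dl/ (/dl/ is the longest suffix that is a licit onset).

dlabl.bafg.dla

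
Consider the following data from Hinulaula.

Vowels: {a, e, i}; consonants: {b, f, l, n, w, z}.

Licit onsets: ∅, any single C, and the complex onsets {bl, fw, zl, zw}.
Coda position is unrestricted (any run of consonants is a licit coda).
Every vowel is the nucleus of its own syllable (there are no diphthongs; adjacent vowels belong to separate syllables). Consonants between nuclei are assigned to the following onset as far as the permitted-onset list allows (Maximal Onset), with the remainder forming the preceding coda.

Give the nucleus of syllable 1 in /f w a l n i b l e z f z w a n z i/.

Vowels present: a, i, e, a, i; each is a nucleus, giving 5 syllables.
The first nucleus (vowel 1 from the left) is /a/.

a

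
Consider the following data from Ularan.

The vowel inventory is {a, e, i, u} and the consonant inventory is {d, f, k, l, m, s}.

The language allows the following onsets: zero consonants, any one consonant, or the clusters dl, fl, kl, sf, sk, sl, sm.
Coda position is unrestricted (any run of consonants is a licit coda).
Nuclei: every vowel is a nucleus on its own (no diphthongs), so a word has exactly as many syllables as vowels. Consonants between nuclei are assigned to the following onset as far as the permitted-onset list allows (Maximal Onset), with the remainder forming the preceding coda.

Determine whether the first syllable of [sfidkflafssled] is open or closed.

The vowels are i, a, e — 3 nuclei, so 3 syllables.
σ1/σ2 boundary: /dkfl/; trying suffixes from longest down, /fl/ is the first permitted one, so coda /dk/ | onset /fl/.
σ2/σ3 boundary: cluster /fssl/ — the longest permitted-onset suffix is /sl/; onset = /sl/, preceding coda = /fs/.
Syllabification: sfidk.flafs.sled.
Syllable 1 is /sfidk/ with coda /dk/, so it is closed.

closed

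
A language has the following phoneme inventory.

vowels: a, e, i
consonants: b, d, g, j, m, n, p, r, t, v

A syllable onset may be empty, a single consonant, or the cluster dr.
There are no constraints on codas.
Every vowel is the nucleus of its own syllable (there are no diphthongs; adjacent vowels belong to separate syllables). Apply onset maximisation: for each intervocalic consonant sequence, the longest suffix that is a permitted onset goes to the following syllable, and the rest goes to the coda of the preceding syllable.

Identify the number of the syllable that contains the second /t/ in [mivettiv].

Nuclei (vowels): i, e, i → 3 syllables.
V1 /i/ – V2 /e/: just /v/ — single C goes to the following onset.
V2 /e/ – V3 /i/: /tt/ splits as /t/ + /t/ (/t/ is the longest suffix that is a licit onset).
So the parse is mi.vet.tiv.
The second /t/ is in the onset of syllable 3 (/tiv/).

3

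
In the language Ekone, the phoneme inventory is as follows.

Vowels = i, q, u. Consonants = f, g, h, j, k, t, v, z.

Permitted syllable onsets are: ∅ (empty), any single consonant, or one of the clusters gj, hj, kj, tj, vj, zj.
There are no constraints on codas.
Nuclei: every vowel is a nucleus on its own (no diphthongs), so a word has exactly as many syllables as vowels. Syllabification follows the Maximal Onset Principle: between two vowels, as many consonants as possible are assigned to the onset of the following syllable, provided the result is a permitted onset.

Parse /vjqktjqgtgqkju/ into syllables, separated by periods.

Nuclei (vowels): q, q, q, u → 4 syllables.
σ1/σ2 boundary: /ktj/; trying suffixes from longest down, /tj/ is the first permitted one, so coda /k/ | onset /tj/.
σ2/σ3 boundary: /gtg/; trying suffixes from longest down, /g/ is the first permitted one, so coda /gt/ | onset /g/.
σ3/σ4 boundary: /kj/ is a licit onset in full, so it all attaches to the next syllable.

vjqk.tjqgt.gq.kju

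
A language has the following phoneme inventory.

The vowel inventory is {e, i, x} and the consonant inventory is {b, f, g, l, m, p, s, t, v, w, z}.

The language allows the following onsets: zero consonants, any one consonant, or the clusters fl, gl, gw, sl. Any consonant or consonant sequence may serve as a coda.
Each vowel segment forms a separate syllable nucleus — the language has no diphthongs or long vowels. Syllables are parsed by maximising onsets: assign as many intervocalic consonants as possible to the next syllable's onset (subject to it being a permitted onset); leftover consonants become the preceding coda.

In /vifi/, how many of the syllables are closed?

0

Nuclei (vowels): i, i → 2 syllables.
V1 /i/ – V2 /i/: /f/ is a single consonant, so it becomes the next onset.
Result: vi.fi.
Classifying each syllable: /vi/ (open), /fi/ (open).
Closed syllables: 0.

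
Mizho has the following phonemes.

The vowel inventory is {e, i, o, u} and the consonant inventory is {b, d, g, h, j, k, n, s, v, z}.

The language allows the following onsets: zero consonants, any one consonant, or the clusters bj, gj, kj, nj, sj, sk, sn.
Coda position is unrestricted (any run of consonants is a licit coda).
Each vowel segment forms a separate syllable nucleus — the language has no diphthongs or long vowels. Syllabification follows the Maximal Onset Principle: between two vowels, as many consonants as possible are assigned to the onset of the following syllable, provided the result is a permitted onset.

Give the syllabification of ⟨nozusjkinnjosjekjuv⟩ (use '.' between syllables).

no.zusj.kin.njo.sje.kjuv

The vowels are o, u, i, o, e, u — 6 nuclei, so 6 syllables.
σ1/σ2 boundary: just /z/ — single C goes to the following onset.
σ2/σ3 boundary: /sjk/ — longest licit onset from the right is /k/, leaving /sj/ as coda.
σ3/σ4 boundary: /nnj/; trying suffixes from longest down, /nj/ is the first permitted one, so coda /n/ | onset /nj/.
σ4/σ5 boundary: /sj/ — entire cluster is a permitted onset → onset /sj/, coda ∅.
σ5/σ6 boundary: /kj/ — entire cluster is a permitted onset → onset /kj/, coda ∅.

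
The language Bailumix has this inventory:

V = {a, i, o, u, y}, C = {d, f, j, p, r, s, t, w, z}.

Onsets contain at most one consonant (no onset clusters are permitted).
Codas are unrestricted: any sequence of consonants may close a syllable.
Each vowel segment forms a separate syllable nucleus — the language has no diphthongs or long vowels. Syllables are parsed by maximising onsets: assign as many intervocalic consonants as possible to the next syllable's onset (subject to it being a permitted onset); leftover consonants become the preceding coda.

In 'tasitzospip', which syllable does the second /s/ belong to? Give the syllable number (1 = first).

3

The vowels are a, i, o, i — 4 nuclei, so 4 syllables.
Between /a/ (V1) and /i/ (V2): just /s/ — single C goes to the following onset.
Between /i/ (V2) and /o/ (V3): cluster /tz/ — the longest permitted-onset suffix is /z/; onset = /z/, preceding coda = /t/.
Between /o/ (V3) and /i/ (V4): /sp/; trying suffixes from longest down, /p/ is the first permitted one, so coda /s/ | onset /p/.
So the parse is ta.sit.zos.pip.
The second /s/ is in the coda of syllable 3 (/zos/).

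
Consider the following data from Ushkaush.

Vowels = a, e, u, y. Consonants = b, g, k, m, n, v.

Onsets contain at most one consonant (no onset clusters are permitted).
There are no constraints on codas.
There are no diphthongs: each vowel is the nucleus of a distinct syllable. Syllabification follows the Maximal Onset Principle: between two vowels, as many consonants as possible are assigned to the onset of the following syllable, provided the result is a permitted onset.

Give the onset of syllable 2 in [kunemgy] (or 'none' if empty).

The vowels are u, e, y — 3 nuclei, so 3 syllables.
Between /u/ (V1) and /e/ (V2): /n/ is a single consonant, so it becomes the next onset.
Between /e/ (V2) and /y/ (V3): /mg/ splits as /m/ + /g/ (/g/ is the longest suffix that is a licit onset).
Putting it together: ku.nem.gy.
Syllable 2 is /nem/: onset /n/, nucleus /e/, coda /m/.

n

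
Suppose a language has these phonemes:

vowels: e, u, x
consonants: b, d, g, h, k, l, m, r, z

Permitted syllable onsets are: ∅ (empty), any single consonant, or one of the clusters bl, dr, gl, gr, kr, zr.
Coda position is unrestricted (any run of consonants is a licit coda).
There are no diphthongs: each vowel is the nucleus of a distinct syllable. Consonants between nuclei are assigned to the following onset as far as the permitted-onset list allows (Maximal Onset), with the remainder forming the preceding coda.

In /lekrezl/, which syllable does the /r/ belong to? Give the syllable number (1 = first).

2

Vowels present: e, e; each is a nucleus, giving 2 syllables.
/e…e/ gap (V1→V2): /kr/ — entire cluster is a permitted onset → onset /kr/, coda ∅.
Result: le.krezl.
The /r/ is in the onset of syllable 2 (/krezl/).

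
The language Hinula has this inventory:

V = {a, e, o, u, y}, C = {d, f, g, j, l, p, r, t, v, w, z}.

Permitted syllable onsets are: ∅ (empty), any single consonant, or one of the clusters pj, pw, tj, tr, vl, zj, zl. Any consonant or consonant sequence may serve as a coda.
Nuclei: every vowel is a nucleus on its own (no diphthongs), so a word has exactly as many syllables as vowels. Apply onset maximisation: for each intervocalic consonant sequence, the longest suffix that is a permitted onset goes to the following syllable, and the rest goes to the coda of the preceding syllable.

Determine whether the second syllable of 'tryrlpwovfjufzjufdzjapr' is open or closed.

closed

Vowels present: y, o, u, u, a; each is a nucleus, giving 5 syllables.
σ1/σ2 boundary: /rlpw/ splits as /rl/ + /pw/ (/pw/ is the longest suffix that is a licit onset).
σ2/σ3 boundary: cluster /vfj/ — the longest permitted-onset suffix is /j/; onset = /j/, preceding coda = /vf/.
σ3/σ4 boundary: /fzj/ splits as /f/ + /zj/ (/zj/ is the longest suffix that is a licit onset).
σ4/σ5 boundary: cluster /fdzj/ — the longest permitted-onset suffix is /zj/; onset = /zj/, preceding coda = /fd/.
So the parse is tryrl.pwovf.juf.zjufd.zjapr.
Syllable 2 is /pwovf/ with coda /vf/, so it is closed.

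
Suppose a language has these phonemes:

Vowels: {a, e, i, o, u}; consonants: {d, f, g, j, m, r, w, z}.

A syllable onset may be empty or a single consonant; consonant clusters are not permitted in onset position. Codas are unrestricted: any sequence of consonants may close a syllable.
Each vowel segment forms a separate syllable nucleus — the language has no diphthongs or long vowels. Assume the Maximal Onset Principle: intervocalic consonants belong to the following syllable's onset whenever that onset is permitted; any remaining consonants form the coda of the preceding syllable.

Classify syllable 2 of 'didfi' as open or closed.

open

Nuclei (vowels): i, i → 2 syllables.
Between /i/ (V1) and /i/ (V2): /df/ — longest licit onset from the right is /f/, leaving /d/ as coda.
Result: did.fi.
Syllable 2 is /fi/; it ends in its nucleus with no coda, so it is open.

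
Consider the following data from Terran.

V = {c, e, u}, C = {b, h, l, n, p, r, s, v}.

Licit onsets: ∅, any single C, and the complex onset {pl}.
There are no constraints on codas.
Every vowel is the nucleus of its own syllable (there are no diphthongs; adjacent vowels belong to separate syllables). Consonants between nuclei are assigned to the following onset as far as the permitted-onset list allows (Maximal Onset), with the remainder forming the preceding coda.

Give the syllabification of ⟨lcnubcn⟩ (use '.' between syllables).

lc.nu.bcn

Vowels present: c, u, c; each is a nucleus, giving 3 syllables.
/c…u/ gap (V1→V2): just /n/ — single C goes to the following onset.
/u…c/ gap (V2→V3): /b/ is a single consonant, so it becomes the next onset.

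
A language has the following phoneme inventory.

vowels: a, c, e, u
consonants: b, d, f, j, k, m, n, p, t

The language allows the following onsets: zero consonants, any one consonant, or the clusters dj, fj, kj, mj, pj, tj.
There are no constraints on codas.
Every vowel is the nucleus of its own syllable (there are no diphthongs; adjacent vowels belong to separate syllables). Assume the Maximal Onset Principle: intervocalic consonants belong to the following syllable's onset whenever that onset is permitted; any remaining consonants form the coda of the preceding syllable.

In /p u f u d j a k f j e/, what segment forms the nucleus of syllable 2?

u

Vowels present: u, u, a, e; each is a nucleus, giving 4 syllables.
The second nucleus (vowel 2 from the left) is /u/.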